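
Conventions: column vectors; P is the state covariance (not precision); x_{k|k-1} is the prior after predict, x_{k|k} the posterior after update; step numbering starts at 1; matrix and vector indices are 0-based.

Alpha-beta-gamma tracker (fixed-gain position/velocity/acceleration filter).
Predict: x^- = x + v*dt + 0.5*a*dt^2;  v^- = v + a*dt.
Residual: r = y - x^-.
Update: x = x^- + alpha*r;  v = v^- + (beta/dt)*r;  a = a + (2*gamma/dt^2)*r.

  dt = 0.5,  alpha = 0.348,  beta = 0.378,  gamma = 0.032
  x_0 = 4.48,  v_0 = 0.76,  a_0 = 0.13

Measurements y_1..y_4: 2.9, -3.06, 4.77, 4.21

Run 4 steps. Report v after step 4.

step 1: x_pred=4.8763  r=-1.9763  x^+=4.1885  v^+=-0.6690  a^+=-0.3759
step 2: x_pred=3.8070  r=-6.8670  x^+=1.4173  v^+=-6.0485  a^+=-2.1339
step 3: x_pred=-1.8737  r=6.6437  x^+=0.4383  v^+=-2.0928  a^+=-0.4331
step 4: x_pred=-0.6622  r=4.8722  x^+=1.0333  v^+=1.3741  a^+=0.8142

v_post = 1.3741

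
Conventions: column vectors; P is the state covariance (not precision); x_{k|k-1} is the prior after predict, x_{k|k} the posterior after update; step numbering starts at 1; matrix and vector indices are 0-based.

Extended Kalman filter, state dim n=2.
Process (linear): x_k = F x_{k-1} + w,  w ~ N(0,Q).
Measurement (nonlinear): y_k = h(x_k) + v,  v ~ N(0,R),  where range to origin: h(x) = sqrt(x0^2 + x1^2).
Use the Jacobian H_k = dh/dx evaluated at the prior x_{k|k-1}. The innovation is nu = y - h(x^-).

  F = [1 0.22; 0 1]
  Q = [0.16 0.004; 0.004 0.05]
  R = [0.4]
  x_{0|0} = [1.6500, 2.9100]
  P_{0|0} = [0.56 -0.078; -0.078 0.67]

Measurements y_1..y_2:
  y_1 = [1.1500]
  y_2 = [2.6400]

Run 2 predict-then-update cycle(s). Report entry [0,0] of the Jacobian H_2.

H_jac[0,0] = 0.6996

step 1: x^-=[2.2902, 2.9100]  P^-=[0.7181 0.0734; 0.0734 0.7200]  H_jac=[0.6185 0.7858]  S=[1.1906]  K=[0.4215; 0.5133]  nu=[-2.5531]  x^+=[1.2142, 1.5994]  P^+=[0.5066 -0.1842; -0.1842 0.4063]
step 2: x^-=[1.5660, 1.5994]  P^-=[0.6052 -0.0908; -0.0908 0.4563]  H_jac=[0.6996 0.7145]  S=[0.8384]  K=[0.4277; 0.3131]  nu=[0.4016]  x^+=[1.7378, 1.7251]  P^+=[0.4519 -0.2031; -0.2031 0.3741]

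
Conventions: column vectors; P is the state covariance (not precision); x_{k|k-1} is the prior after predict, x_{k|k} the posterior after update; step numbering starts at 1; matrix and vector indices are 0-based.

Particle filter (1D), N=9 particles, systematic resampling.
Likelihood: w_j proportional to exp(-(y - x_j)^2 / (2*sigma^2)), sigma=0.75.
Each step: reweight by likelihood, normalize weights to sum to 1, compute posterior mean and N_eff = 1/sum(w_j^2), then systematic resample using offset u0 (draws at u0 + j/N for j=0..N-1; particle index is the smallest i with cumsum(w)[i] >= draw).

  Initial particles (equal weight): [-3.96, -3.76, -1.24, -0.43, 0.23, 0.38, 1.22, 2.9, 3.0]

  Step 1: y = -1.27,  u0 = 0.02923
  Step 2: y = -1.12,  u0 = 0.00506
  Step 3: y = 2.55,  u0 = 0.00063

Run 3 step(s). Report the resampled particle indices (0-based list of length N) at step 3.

step 1: w=[0.0009, 0.0023, 0.5654, 0.3022, 0.0766, 0.0503, 0.0023, 0.0000, 0.0000]  mean=-0.8037  Neff=2.3842  idx=[2, 2, 2, 2, 2, 3, 3, 3, 4]
step 2: w=[0.1391, 0.1391, 0.1391, 0.1391, 0.1391, 0.0923, 0.0923, 0.0923, 0.0279]  mean=-0.9748  Neff=8.1291  idx=[0, 0, 1, 2, 3, 4, 4, 5, 7]
step 3: w=[0.0037, 0.0037, 0.0037, 0.0037, 0.0037, 0.0037, 0.0037, 0.4870, 0.4870]  mean=-0.4511  Neff=2.1080  idx=[0, 7, 7, 7, 7, 8, 8, 8, 8]

resampled_idx = [0, 7, 7, 7, 7, 8, 8, 8, 8]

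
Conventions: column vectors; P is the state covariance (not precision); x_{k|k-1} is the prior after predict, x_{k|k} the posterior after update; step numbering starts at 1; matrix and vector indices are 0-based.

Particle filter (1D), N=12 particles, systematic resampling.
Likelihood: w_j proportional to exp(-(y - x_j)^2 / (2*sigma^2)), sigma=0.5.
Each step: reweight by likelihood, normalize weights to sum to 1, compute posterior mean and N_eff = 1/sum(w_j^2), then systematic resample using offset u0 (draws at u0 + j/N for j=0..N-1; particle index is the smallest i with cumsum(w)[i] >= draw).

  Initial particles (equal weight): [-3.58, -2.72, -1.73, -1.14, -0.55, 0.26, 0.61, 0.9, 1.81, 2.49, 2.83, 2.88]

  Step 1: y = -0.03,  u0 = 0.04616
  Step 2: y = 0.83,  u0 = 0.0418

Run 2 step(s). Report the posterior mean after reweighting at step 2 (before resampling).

step 1: w=[0.0000, 0.0000, 0.0014, 0.0399, 0.2727, 0.3959, 0.2065, 0.0831, 0.0005, 0.0000, 0.0000, 0.0000]  mean=0.1067  Neff=3.5431  idx=[4, 4, 4, 4, 5, 5, 5, 5, 6, 6, 6, 7]
step 2: w=[0.0038, 0.0038, 0.0038, 0.0038, 0.0886, 0.0886, 0.0886, 0.0886, 0.1541, 0.1541, 0.1541, 0.1681]  mean=0.5172  Neff=7.6349  idx=[4, 5, 6, 7, 8, 8, 9, 9, 10, 10, 11, 11]

post_mean = 0.5172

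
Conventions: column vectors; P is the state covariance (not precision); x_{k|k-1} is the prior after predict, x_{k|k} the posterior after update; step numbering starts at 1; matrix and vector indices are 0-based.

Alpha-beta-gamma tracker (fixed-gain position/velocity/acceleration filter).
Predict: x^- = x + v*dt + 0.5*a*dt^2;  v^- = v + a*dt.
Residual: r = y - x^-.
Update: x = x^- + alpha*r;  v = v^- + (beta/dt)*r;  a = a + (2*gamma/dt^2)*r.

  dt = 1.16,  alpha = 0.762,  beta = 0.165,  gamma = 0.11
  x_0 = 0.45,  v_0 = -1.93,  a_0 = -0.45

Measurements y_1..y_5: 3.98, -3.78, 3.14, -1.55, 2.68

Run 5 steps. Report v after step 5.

step 1: x_pred=-2.0916  r=6.0716  x^+=2.5350  v^+=-1.5884  a^+=0.5427
step 2: x_pred=1.0576  r=-4.8376  x^+=-2.6287  v^+=-1.6470  a^+=-0.2482
step 3: x_pred=-4.7062  r=7.8462  x^+=1.2726  v^+=-0.8189  a^+=1.0346
step 4: x_pred=1.0188  r=-2.5688  x^+=-0.9386  v^+=0.0158  a^+=0.6146
step 5: x_pred=-0.5068  r=3.1868  x^+=1.9215  v^+=1.1820  a^+=1.1356

v_post = 1.1820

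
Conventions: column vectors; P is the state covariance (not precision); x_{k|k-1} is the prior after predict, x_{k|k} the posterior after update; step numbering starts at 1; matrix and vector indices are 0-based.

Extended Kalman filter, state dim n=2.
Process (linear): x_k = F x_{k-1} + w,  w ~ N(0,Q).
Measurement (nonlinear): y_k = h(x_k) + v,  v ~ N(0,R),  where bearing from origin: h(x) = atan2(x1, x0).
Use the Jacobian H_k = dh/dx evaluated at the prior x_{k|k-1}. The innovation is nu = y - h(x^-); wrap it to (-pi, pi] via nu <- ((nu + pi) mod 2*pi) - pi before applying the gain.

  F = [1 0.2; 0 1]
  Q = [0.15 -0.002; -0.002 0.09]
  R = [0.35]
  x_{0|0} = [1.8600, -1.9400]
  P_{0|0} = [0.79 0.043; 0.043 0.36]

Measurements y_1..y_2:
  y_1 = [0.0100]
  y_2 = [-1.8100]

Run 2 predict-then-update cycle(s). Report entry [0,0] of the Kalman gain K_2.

K[0,0] = 0.5814

step 1: x^-=[1.4720, -1.9400]  P^-=[0.9716 0.1130; 0.1130 0.4500]  H_jac=[0.3271 0.2482]  S=[0.5000]  K=[0.6917; 0.2973]  nu=[0.9317]  x^+=[2.1165, -1.6630]  P^+=[0.7323 0.0102; 0.0102 0.4058]
step 2: x^-=[1.7839, -1.6630]  P^-=[0.9026 0.0893; 0.0893 0.4958]  H_jac=[0.2796 0.2999]  S=[0.4801]  K=[0.5814; 0.3617]  nu=[-1.0597]  x^+=[1.1678, -2.0463]  P^+=[0.7403 -0.0117; -0.0117 0.4330]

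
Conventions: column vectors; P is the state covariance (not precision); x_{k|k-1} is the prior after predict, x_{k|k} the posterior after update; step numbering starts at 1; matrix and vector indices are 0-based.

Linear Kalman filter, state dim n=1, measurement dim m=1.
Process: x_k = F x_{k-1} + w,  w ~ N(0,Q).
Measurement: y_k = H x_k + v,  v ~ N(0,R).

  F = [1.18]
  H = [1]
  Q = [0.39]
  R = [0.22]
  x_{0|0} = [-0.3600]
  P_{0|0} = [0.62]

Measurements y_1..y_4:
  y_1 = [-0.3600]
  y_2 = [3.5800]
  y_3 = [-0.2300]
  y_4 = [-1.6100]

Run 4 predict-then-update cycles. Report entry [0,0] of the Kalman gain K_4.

step 1: x^-=[-0.4248]  P^-=[1.2533]  S=[1.4733]  K=[0.8507]  nu=[0.0648]  x^+=[-0.3697]  P^+=[0.1871]
step 2: x^-=[-0.4362]  P^-=[0.6506]  S=[0.8706]  K=[0.7473]  nu=[4.0162]  x^+=[2.5651]  P^+=[0.1644]
step 3: x^-=[3.0268]  P^-=[0.6189]  S=[0.8389]  K=[0.7378]  nu=[-3.2568]  x^+=[0.6241]  P^+=[0.1623]
step 4: x^-=[0.7364]  P^-=[0.6160]  S=[0.8360]  K=[0.7368]  nu=[-2.3464]  x^+=[-0.9925]  P^+=[0.1621]

K[0,0] = 0.7368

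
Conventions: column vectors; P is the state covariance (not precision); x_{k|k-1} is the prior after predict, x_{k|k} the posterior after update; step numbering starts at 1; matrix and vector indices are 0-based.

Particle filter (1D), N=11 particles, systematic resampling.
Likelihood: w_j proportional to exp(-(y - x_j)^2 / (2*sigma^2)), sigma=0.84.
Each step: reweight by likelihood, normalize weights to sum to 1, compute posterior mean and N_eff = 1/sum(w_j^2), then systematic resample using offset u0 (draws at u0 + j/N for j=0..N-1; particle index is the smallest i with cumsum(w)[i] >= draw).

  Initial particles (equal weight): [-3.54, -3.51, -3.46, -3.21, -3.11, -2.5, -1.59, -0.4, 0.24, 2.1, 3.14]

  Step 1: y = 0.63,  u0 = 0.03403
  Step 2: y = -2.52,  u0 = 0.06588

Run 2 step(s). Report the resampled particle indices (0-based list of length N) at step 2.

resampled_idx = [0, 0, 1, 1, 1, 2, 2, 3, 3, 5, 8]

step 1: w=[0.0000, 0.0000, 0.0000, 0.0000, 0.0000, 0.0006, 0.0187, 0.2895, 0.5513, 0.1328, 0.0071]  mean=0.2862  Neff=2.4645  idx=[7, 7, 7, 7, 8, 8, 8, 8, 8, 8, 9]
step 2: w=[0.2148, 0.2148, 0.2148, 0.2148, 0.0235, 0.0235, 0.0235, 0.0235, 0.0235, 0.0235, 0.0000]  mean=-0.3098  Neff=5.3244  idx=[0, 0, 1, 1, 1, 2, 2, 3, 3, 5, 8]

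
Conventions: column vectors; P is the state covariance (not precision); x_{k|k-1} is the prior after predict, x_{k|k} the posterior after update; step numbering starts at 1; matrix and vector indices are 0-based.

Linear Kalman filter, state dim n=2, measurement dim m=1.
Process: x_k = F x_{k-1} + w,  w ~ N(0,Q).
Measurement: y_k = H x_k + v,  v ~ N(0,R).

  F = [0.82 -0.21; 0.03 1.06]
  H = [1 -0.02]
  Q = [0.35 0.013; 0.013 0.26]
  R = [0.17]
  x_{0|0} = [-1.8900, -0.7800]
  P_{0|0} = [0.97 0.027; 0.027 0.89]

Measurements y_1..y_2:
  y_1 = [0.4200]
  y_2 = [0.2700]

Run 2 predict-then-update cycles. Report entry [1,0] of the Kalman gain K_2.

step 1: x^-=[-1.3860, -0.8835]  P^-=[1.0322 -0.1380; -0.1380 1.2626]  S=[1.2082]  K=[0.8566; -0.1351]  nu=[1.7883]  x^+=[0.1459, -1.1251]  P^+=[0.1457 0.0018; 0.0018 1.2405]
step 2: x^-=[0.3559, -1.1882]  P^-=[0.5020 -0.2580; -0.2580 1.6541]  S=[0.6830]  K=[0.7426; -0.4261]  nu=[-0.1096]  x^+=[0.2745, -1.1415]  P^+=[0.1254 -0.0418; -0.0418 1.5301]

K[1,0] = -0.4261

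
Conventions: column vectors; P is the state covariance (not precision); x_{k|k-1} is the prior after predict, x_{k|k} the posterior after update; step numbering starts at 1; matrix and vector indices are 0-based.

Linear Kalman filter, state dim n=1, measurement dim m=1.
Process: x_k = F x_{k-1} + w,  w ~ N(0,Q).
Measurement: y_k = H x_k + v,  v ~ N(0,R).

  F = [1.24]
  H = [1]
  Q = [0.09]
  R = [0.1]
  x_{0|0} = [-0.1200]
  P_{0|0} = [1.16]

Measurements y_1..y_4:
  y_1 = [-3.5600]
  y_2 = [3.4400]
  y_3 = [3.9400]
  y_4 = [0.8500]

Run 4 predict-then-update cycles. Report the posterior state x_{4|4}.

x_post = [1.8760]

step 1: x^-=[-0.1488]  P^-=[1.8736]  S=[1.9736]  K=[0.9493]  nu=[-3.4112]  x^+=[-3.3872]  P^+=[0.0949]
step 2: x^-=[-4.2001]  P^-=[0.2360]  S=[0.3360]  K=[0.7024]  nu=[7.6401]  x^+=[1.1660]  P^+=[0.0702]
step 3: x^-=[1.4458]  P^-=[0.1980]  S=[0.2980]  K=[0.6644]  nu=[2.4942]  x^+=[3.1030]  P^+=[0.0664]
step 4: x^-=[3.8477]  P^-=[0.1922]  S=[0.2922]  K=[0.6577]  nu=[-2.9977]  x^+=[1.8760]  P^+=[0.0658]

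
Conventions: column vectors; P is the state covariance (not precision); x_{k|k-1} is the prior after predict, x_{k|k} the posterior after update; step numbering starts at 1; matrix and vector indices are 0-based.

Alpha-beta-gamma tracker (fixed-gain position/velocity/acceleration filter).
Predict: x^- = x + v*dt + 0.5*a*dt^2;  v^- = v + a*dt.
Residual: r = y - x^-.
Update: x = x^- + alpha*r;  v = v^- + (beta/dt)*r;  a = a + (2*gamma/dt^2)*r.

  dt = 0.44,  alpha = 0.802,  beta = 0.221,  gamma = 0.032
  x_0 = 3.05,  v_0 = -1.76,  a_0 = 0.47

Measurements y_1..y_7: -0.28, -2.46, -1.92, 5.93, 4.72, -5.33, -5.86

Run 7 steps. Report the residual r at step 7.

resid = -1.9598

step 1: x_pred=2.3211  r=-2.6011  x^+=0.2350  v^+=-2.8597  a^+=-0.3899
step 2: x_pred=-1.0610  r=-1.3990  x^+=-2.1830  v^+=-3.7339  a^+=-0.8524
step 3: x_pred=-3.9084  r=1.9884  x^+=-2.3137  v^+=-3.1102  a^+=-0.1950
step 4: x_pred=-3.7011  r=9.6311  x^+=4.0230  v^+=1.6414  a^+=2.9888
step 5: x_pred=5.0346  r=-0.3146  x^+=4.7823  v^+=2.7985  a^+=2.8848
step 6: x_pred=6.2929  r=-11.6229  x^+=-3.0287  v^+=-1.7701  a^+=-0.9575
step 7: x_pred=-3.9002  r=-1.9598  x^+=-5.4720  v^+=-3.1757  a^+=-1.6053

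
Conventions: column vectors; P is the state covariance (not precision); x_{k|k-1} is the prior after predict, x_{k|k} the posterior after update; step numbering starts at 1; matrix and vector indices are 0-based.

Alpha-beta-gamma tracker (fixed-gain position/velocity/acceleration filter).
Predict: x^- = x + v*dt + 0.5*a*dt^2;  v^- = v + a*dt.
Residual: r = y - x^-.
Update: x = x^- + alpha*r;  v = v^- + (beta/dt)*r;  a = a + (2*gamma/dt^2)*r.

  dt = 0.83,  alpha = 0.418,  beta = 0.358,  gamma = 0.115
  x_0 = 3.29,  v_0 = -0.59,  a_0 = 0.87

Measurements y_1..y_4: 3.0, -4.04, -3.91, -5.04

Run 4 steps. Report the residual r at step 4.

step 1: x_pred=3.1000  r=-0.1000  x^+=3.0582  v^+=0.0890  a^+=0.8366
step 2: x_pred=3.4202  r=-7.4602  x^+=0.3018  v^+=-2.4344  a^+=-1.6541
step 3: x_pred=-2.2885  r=-1.6215  x^+=-2.9663  v^+=-4.5067  a^+=-2.1955
step 4: x_pred=-7.4631  r=2.4231  x^+=-6.4502  v^+=-5.2838  a^+=-1.3865

resid = 2.4231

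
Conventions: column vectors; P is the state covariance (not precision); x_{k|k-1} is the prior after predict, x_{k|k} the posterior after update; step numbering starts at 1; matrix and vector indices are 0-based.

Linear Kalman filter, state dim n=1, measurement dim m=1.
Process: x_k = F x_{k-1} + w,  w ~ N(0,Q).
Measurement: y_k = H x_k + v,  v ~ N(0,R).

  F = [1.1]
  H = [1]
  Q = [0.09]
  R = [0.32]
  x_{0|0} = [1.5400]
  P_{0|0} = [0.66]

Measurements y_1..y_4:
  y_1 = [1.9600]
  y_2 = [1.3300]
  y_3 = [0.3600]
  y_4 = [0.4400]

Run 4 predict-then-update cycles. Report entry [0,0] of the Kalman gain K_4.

step 1: x^-=[1.6940]  P^-=[0.8886]  S=[1.2086]  K=[0.7352]  nu=[0.2660]  x^+=[1.8896]  P^+=[0.2353]
step 2: x^-=[2.0785]  P^-=[0.3747]  S=[0.6947]  K=[0.5394]  nu=[-0.7485]  x^+=[1.6748]  P^+=[0.1726]
step 3: x^-=[1.8423]  P^-=[0.2988]  S=[0.6188]  K=[0.4829]  nu=[-1.4823]  x^+=[1.1265]  P^+=[0.1545]
step 4: x^-=[1.2391]  P^-=[0.2770]  S=[0.5970]  K=[0.4640]  nu=[-0.7991]  x^+=[0.8684]  P^+=[0.1485]

K[0,0] = 0.4640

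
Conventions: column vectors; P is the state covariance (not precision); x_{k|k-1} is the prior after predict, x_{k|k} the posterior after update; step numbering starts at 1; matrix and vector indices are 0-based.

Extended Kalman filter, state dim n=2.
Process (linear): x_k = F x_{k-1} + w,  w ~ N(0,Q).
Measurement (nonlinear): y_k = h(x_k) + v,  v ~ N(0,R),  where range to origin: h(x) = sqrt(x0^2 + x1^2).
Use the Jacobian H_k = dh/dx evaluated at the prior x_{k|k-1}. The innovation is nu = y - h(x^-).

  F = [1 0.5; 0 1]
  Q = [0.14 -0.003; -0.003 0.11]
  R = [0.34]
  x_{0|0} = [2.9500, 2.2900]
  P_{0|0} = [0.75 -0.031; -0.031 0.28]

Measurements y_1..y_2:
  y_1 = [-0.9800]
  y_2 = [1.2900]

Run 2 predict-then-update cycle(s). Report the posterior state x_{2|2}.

step 1: x^-=[4.0950, 2.2900]  P^-=[0.9290 0.1060; 0.1060 0.3900]  H_jac=[0.8728 0.4881]  S=[1.2309]  K=[0.7008; 0.2298]  nu=[-5.6718]  x^+=[0.1204, 0.9866]  P^+=[0.3246 -0.0922; -0.0922 0.3250]
step 2: x^-=[0.6137, 0.9866]  P^-=[0.4536 0.0673; 0.0673 0.4350]  H_jac=[0.5282 0.8491]  S=[0.8405]  K=[0.3530; 0.4817]  nu=[0.1281]  x^+=[0.6590, 1.0483]  P^+=[0.3488 -0.0757; -0.0757 0.2400]

x_post = [0.6590, 1.0483]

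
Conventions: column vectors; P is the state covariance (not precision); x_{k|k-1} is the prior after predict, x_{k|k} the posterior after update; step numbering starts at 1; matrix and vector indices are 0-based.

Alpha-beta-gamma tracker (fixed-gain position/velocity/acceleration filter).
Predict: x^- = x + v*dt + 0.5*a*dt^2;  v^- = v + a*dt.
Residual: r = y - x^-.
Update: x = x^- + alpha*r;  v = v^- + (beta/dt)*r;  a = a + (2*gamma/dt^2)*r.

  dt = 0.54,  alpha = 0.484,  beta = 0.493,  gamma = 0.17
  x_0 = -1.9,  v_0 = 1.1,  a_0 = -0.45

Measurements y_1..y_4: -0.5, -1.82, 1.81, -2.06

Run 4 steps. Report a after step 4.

step 1: x_pred=-1.3716  r=0.8716  x^+=-0.9498  v^+=1.6527  a^+=0.5663
step 2: x_pred=0.0253  r=-1.8453  x^+=-0.8678  v^+=0.2739  a^+=-1.5853
step 3: x_pred=-0.9511  r=2.7611  x^+=0.3853  v^+=1.9386  a^+=1.6341
step 4: x_pred=1.6703  r=-3.7303  x^+=-0.1351  v^+=-0.5847  a^+=-2.7154

a_post = -2.7154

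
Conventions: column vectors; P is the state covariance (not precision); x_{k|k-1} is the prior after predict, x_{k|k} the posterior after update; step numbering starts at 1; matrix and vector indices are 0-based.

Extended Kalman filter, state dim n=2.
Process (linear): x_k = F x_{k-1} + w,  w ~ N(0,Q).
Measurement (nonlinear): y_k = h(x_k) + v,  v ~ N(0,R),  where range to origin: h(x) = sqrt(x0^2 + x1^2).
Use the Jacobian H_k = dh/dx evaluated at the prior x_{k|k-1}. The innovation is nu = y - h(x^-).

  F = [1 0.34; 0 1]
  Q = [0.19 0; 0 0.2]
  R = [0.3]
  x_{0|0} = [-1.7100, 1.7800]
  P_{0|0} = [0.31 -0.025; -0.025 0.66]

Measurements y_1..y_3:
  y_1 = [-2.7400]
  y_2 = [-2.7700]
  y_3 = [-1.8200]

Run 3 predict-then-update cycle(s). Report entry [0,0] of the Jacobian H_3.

H_jac[0,0] = 0.9259

step 1: x^-=[-1.1048, 1.7800]  P^-=[0.5593 0.1994; 0.1994 0.8600]  H_jac=[-0.5274 0.8496]  S=[0.8977]  K=[-0.1398; 0.6968]  nu=[-4.8350]  x^+=[-0.4287, -1.5892]  P^+=[0.5417 0.2869; 0.2869 0.4241]
step 2: x^-=[-0.9690, -1.5892]  P^-=[0.9758 0.4311; 0.4311 0.6241]  H_jac=[-0.5206 -0.8538]  S=[1.4026]  K=[-0.6246; -0.5399]  nu=[-4.6313]  x^+=[1.9236, 0.9112]  P^+=[0.4287 -0.0419; -0.0419 0.2153]
step 3: x^-=[2.2335, 0.9112]  P^-=[0.6150 0.0313; 0.0313 0.4153]  H_jac=[0.9259 0.3777]  S=[0.9084]  K=[0.6399; 0.2046]  nu=[-4.2322]  x^+=[-0.4747, 0.0455]  P^+=[0.2431 -0.0876; -0.0876 0.3772]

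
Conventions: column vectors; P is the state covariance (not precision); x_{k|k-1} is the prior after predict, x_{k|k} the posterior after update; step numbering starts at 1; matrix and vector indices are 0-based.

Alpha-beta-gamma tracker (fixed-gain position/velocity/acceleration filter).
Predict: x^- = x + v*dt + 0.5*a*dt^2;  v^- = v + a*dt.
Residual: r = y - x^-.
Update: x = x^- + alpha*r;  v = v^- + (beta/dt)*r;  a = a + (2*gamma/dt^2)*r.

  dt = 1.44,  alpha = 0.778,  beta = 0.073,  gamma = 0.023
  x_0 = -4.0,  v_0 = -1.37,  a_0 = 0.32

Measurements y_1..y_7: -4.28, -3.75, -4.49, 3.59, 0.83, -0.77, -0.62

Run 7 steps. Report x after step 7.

step 1: x_pred=-5.6410  r=1.3610  x^+=-4.5821  v^+=-0.8402  a^+=0.3502
step 2: x_pred=-5.4290  r=1.6790  x^+=-4.1227  v^+=-0.2508  a^+=0.3874
step 3: x_pred=-4.0822  r=-0.4078  x^+=-4.3995  v^+=0.2864  a^+=0.3784
step 4: x_pred=-3.5947  r=7.1847  x^+=1.9950  v^+=1.1955  a^+=0.5378
step 5: x_pred=4.2741  r=-3.4441  x^+=1.5946  v^+=1.7953  a^+=0.4614
step 6: x_pred=4.6582  r=-5.4282  x^+=0.4351  v^+=2.1845  a^+=0.3410
step 7: x_pred=3.9343  r=-4.5543  x^+=0.3911  v^+=2.4446  a^+=0.2399

x_post = 0.3911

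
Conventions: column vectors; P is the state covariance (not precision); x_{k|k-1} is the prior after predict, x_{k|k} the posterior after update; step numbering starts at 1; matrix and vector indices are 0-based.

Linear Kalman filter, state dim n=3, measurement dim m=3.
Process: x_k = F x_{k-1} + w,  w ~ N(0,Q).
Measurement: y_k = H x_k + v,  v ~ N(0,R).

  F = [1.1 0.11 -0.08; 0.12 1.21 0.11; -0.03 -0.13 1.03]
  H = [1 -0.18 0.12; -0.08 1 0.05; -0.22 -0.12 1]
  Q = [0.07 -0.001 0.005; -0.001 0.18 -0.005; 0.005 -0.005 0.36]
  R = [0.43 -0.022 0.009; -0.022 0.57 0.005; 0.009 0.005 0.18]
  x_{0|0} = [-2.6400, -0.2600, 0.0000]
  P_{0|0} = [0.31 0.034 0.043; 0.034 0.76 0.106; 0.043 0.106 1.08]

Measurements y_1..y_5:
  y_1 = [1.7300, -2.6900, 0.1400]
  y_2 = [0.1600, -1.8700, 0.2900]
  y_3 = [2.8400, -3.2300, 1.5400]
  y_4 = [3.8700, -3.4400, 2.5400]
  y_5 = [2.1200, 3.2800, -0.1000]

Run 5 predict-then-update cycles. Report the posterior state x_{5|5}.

step 1: x^-=[-2.9326, -0.6314, 0.1130]  P^-=[0.4600 0.1731 -0.0481; 0.1731 1.3495 0.1307; -0.0481 0.1307 1.4881]  S=[0.8756 -0.1046 0.0293; -0.1046 1.9119 0.0234; 0.0293 0.0234 1.7088]  K=[0.4986 0.0987 -0.1095; 0.0240 0.7039 -0.0506; 0.1056 0.1045 0.8646]  nu=[4.5354, -2.2989, -0.6939]  x^+=[-0.8220, -2.1057, -0.2482]  P^+=[0.2172 0.0601 0.0403; 0.0601 0.4025 0.0561; 0.0403 0.0561 0.1727]
step 2: x^-=[-1.1160, -2.6739, 0.0428]  P^-=[0.3453 0.1602 0.0217; 0.1602 0.8079 0.0214; 0.0217 0.0214 0.5332]  S=[0.7558 -0.0261 0.0186; -0.0261 1.3578 -0.0737; 0.0186 -0.0737 0.7353]  K=[0.4281 0.1012 -0.1006; 0.0454 0.5822 -0.0936; 0.0932 0.0750 0.7203]  nu=[0.7896, 0.7124, -0.3192]  x^+=[-0.6738, -2.1934, -0.0601]  P^+=[0.1878 0.0610 0.0349; 0.0610 0.3333 0.0399; 0.0349 0.0399 0.1433]
step 3: x^-=[-0.9776, -2.7415, 0.2434]  P^-=[0.3101 0.1495 0.0178; 0.1495 0.7016 0.0083; 0.0178 0.0083 0.5055]  S=[0.7202 -0.0168 0.0203; -0.0168 1.2517 -0.0733; 0.0203 -0.0733 0.7086]  K=[0.4013 0.1000 -0.0976; 0.0491 0.5462 -0.0984; 0.0884 0.0685 0.7109]  nu=[3.2949, -0.5789, 0.7525]  x^+=[0.2132, -2.9701, 1.0302]  P^+=[0.1764 0.0602 0.0326; 0.0602 0.3128 0.0362; 0.0326 0.0362 0.1406]
step 4: x^-=[-0.1746, -3.4549, 1.4408]  P^-=[0.2963 0.1441 0.0158; 0.1441 0.6702 0.0065; 0.0158 0.0065 0.5034]  S=[0.7069 -0.0158 0.0212; -0.0158 1.2208 -0.0703; 0.0212 -0.0703 0.7065]  K=[0.3902 0.0988 -0.0963; 0.0492 0.5348 -0.0977; 0.0863 0.0670 0.7106]  nu=[3.2498, -0.0711, 0.6462]  x^+=[1.0243, -3.3963, 2.1756]  P^+=[0.1717 0.0594 0.0316; 0.0594 0.3062 0.0353; 0.0316 0.0353 0.1402]
step 5: x^-=[0.5791, -3.7472, 2.6517]  P^-=[0.2905 0.1415 0.0149; 0.1415 0.6600 0.0063; 0.0149 0.0063 0.5031]  S=[0.7015 -0.0161 0.0216; -0.0161 1.2110 -0.0688; 0.0216 -0.0688 0.7061]  K=[0.3856 0.0980 -0.0957; 0.0487 0.5311 -0.0971; 0.0853 0.0665 0.7107]  nu=[0.5482, 6.9410, -3.0740]  x^+=[1.7649, 0.2640, 0.9755]  P^+=[0.1696 0.0589 0.0311; 0.0589 0.3041 0.0351; 0.0311 0.0351 0.1401]

x_post = [1.7649, 0.2640, 0.9755]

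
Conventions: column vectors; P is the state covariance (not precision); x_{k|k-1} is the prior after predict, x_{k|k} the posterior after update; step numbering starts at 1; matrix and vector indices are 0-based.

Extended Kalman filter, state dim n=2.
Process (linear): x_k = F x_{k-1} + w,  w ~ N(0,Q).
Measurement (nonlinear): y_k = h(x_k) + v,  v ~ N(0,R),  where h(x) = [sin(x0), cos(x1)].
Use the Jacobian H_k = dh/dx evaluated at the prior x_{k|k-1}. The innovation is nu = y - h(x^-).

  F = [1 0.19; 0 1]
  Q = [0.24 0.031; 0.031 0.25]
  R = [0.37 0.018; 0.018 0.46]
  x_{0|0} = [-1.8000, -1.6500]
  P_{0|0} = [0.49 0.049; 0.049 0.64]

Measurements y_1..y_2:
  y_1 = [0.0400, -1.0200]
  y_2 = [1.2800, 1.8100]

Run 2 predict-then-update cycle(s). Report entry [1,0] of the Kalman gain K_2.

K[1,0] = -0.0786

step 1: x^-=[-2.1135, -1.6500]  P^-=[0.7717 0.2016; 0.2016 0.8900]  H_jac=[-0.5165 0.0000; 0.0000 0.9969]  S=[0.5758 -0.0858; -0.0858 1.3444]  K=[-0.6763 0.1063; -0.0833 0.6546]  nu=[0.8963, -0.9409]  x^+=[-2.8197, -2.3406]  P^+=[0.4808 0.0369; 0.0369 0.3006]
step 2: x^-=[-3.2644, -2.3406]  P^-=[0.7457 0.1250; 0.1250 0.5506]  H_jac=[-0.9925 0.0000; 0.0000 0.7181]  S=[1.1045 -0.0711; -0.0711 0.7439]  K=[-0.6664 0.0570; -0.0786 0.5240]  nu=[1.1575, 2.5060]  x^+=[-3.8930, -1.1185]  P^+=[0.2474 0.0198; 0.0198 0.3337]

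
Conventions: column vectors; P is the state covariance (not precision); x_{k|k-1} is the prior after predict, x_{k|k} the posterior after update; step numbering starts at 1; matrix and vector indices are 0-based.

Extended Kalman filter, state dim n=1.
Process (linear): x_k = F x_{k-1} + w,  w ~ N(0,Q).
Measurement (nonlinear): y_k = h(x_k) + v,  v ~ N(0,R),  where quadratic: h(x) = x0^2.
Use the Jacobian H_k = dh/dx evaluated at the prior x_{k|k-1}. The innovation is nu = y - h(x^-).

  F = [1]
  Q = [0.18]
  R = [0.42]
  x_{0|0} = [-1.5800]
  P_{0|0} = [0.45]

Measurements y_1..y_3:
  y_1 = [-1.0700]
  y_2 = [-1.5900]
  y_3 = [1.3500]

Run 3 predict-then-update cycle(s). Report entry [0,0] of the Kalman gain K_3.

step 1: x^-=[-1.5800]  P^-=[0.6300]  H_jac=[-3.1600]  S=[6.7109]  K=[-0.2967]  nu=[-3.5664]  x^+=[-0.5220]  P^+=[0.0394]
step 2: x^-=[-0.5220]  P^-=[0.2194]  H_jac=[-1.0441]  S=[0.6592]  K=[-0.3475]  nu=[-1.8625]  x^+=[0.1253]  P^+=[0.1398]
step 3: x^-=[0.1253]  P^-=[0.3198]  H_jac=[0.2505]  S=[0.4401]  K=[0.1821]  nu=[1.3343]  x^+=[0.3682]  P^+=[0.3052]

K[0,0] = 0.1821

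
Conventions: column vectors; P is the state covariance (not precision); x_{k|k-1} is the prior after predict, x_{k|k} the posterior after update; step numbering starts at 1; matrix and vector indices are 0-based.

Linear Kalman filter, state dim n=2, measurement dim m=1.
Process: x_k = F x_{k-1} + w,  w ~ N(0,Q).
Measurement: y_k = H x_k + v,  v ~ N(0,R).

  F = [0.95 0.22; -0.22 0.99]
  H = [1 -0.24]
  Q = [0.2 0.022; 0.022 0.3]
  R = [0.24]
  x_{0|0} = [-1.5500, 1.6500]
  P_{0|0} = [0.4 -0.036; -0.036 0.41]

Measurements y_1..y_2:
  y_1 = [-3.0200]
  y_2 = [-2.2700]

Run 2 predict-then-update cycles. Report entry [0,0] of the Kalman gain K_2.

K[0,0] = 0.6248

step 1: x^-=[-1.1095, 1.9745]  P^-=[0.5658 -0.0044; -0.0044 0.7369]  S=[0.8504]  K=[0.6666; -0.2132]  nu=[-1.4366]  x^+=[-2.0672, 2.2807]  P^+=[0.1879 0.1164; 0.1164 0.6982]
step 2: x^-=[-1.4620, 2.7127]  P^-=[0.4521 0.2387; 0.2387 0.9427]  S=[0.6318]  K=[0.6248; 0.0196]  nu=[-0.1569]  x^+=[-1.5601, 2.7096]  P^+=[0.2054 0.2309; 0.2309 0.9425]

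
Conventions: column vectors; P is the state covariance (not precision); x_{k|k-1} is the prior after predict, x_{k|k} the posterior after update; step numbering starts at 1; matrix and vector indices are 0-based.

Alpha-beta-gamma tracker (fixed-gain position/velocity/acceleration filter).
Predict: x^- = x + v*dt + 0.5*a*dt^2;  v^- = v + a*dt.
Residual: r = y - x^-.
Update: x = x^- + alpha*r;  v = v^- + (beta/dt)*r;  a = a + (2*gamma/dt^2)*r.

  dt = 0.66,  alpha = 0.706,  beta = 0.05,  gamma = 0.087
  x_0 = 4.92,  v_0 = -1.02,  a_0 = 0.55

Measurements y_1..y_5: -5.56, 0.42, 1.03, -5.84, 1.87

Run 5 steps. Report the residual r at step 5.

step 1: x_pred=4.3666  r=-9.9266  x^+=-2.6416  v^+=-1.4090  a^+=-3.4152
step 2: x_pred=-4.3154  r=4.7354  x^+=-0.9722  v^+=-3.3043  a^+=-1.5236
step 3: x_pred=-3.4849  r=4.5149  x^+=-0.2974  v^+=-3.9678  a^+=0.2798
step 4: x_pred=-2.8552  r=-2.9848  x^+=-4.9625  v^+=-4.0093  a^+=-0.9124
step 5: x_pred=-7.8073  r=9.6773  x^+=-0.9751  v^+=-3.8784  a^+=2.9532

resid = 9.6773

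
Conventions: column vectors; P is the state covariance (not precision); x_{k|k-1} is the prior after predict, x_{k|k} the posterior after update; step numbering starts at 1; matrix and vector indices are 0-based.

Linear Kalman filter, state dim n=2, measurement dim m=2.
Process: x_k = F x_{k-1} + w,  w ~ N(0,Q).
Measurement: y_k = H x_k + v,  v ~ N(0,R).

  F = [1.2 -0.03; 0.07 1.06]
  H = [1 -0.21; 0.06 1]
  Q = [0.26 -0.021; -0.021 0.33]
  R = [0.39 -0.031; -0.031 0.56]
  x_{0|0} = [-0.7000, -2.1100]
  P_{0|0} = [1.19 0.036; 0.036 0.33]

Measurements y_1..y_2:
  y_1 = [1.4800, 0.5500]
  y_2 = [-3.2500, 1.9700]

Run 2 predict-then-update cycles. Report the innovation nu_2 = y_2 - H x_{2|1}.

innov = [-4.7595, 2.5816]

step 1: x^-=[-0.7767, -2.2856]  P^-=[1.9713 0.1142; 0.1142 0.7120]  S=[2.3447 0.0505; 0.0505 1.2928]  K=[0.8273 0.1475; -0.0271 0.5571]  nu=[1.7767, 2.8822]  x^+=[1.1183, -0.7281]  P^+=[0.3259 0.0374; 0.0374 0.3106]
step 2: x^-=[1.3638, -0.6935]  P^-=[0.7269 0.0440; 0.0440 0.6861]  S=[1.1287 -0.0880; -0.0880 1.2540]  K=[0.6448 0.1151; -0.0461 0.5460]  nu=[-4.7595, 2.5816]  x^+=[-1.4080, 0.9355]  P^+=[0.2541 0.0292; 0.0292 0.3054]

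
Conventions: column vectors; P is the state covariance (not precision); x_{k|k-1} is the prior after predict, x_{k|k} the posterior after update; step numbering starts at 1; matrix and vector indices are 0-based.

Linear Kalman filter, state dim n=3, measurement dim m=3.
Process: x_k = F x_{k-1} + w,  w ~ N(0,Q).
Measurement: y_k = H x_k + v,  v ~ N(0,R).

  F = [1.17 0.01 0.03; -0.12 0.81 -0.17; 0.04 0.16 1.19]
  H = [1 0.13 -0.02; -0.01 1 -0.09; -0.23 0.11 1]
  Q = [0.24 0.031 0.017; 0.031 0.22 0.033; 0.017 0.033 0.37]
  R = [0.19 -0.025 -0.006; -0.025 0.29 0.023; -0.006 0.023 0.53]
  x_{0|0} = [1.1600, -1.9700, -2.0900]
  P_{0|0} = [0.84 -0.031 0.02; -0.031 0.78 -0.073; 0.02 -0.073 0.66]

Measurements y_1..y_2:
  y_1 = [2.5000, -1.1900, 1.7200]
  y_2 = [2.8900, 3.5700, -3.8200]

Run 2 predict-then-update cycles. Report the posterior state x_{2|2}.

x_post = [2.7681, 1.3369, -2.0869]

step 1: x^-=[1.2748, -1.3796, -2.7559]  P^-=[1.3912 -0.1190 0.1020; -0.1190 0.7899 -0.0752; 0.1020 -0.0752 1.2996]  S=[1.5604 -0.0595 -0.2574; -0.0595 1.1066 -0.0498; -0.2574 -0.0498 1.8554]  K=[0.8764 -0.0815 -0.0052; 0.0254 0.7243 0.0440; 0.1529 -0.1349 0.7010]  nu=[1.3494, -0.0457, 4.9209]  x^+=[2.4357, -1.1620, 0.9060]  P^+=[0.1746 -0.0408 0.0348; -0.0408 0.2107 0.0073; 0.0348 0.0073 0.3747]
step 2: x^-=[2.8653, -1.3875, 0.9896]  P^-=[0.4808 -0.0392 0.0798; -0.0392 0.3789 -0.0153; 0.0798 -0.0153 0.9118]  S=[0.6643 -0.0247 -0.0543; -0.0247 0.6800 -0.0215; -0.0543 -0.0215 1.4338]  K=[0.7121 -0.0493 0.0018; 0.0394 0.5623 0.0346; 0.1364 -0.1196 0.6254]  nu=[0.2249, 5.0752, -3.9980]  x^+=[2.7681, 1.3369, -2.0869]  P^+=[0.1408 -0.0279 0.0310; -0.0279 0.1632 0.0067; 0.0310 0.0067 0.3343]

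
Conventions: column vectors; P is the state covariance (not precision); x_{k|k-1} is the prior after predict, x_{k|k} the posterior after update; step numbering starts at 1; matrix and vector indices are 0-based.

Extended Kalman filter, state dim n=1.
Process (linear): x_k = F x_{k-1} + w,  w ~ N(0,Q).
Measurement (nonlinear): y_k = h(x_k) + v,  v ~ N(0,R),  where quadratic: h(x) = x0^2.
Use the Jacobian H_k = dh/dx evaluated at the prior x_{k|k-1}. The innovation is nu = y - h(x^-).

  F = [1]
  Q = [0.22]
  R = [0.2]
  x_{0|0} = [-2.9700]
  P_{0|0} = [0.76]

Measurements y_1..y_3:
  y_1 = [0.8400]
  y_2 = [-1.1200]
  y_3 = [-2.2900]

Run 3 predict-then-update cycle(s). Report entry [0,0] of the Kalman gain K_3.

step 1: x^-=[-2.9700]  P^-=[0.9800]  H_jac=[-5.9400]  S=[34.7779]  K=[-0.1674]  nu=[-7.9809]  x^+=[-1.6341]  P^+=[0.0056]
step 2: x^-=[-1.6341]  P^-=[0.2256]  H_jac=[-3.2683]  S=[2.6102]  K=[-0.2825]  nu=[-3.7904]  x^+=[-0.5632]  P^+=[0.0173]
step 3: x^-=[-0.5632]  P^-=[0.2373]  H_jac=[-1.1265]  S=[0.5011]  K=[-0.5334]  nu=[-2.6072]  x^+=[0.8275]  P^+=[0.0947]

K[0,0] = -0.5334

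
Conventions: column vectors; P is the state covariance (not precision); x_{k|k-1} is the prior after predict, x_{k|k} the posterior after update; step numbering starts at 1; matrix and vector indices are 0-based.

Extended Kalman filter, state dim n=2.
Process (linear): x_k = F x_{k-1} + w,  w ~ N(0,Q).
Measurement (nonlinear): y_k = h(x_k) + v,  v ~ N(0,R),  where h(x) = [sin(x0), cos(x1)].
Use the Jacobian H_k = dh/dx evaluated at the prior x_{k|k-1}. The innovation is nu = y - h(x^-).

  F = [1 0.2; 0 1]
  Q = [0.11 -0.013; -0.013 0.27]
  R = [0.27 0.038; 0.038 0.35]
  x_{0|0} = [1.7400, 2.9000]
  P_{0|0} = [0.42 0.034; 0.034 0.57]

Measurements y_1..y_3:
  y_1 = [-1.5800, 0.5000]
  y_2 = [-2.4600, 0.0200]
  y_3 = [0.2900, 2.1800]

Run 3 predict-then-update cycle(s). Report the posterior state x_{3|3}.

x_post = [5.5395, 0.3060]

step 1: x^-=[2.3200, 2.9000]  P^-=[0.5664 0.1350; 0.1350 0.8400]  H_jac=[-0.6811 0.0000; 0.0000 -0.2392]  S=[0.5327 0.0600; 0.0600 0.3981]  K=[-0.7273 0.0285; -0.1177 -0.4871]  nu=[-2.3122, 1.4710]  x^+=[4.0436, 2.4557]  P^+=[0.2868 0.0739; 0.0739 0.7313]
step 2: x^-=[4.5348, 2.4557]  P^-=[0.4555 0.2071; 0.2071 1.0013]  H_jac=[-0.1767 0.0000; 0.0000 -0.6333]  S=[0.2842 0.0612; 0.0612 0.7516]  K=[-0.2500 -0.1542; 0.0538 -0.8481]  nu=[-1.4757, 0.7939]  x^+=[4.7813, 1.7031]  P^+=[0.4152 0.1002; 0.1002 0.4654]
step 3: x^-=[5.1219, 1.7031]  P^-=[0.5839 0.1803; 0.1803 0.7354]  H_jac=[0.3982 0.0000; 0.0000 -0.9913]  S=[0.3626 -0.0332; -0.0332 1.0726]  K=[0.6278 -0.1472; 0.1362 -0.6754]  nu=[1.2073, 2.3119]  x^+=[5.5395, 0.3060]  P^+=[0.4116 0.0279; 0.0279 0.2333]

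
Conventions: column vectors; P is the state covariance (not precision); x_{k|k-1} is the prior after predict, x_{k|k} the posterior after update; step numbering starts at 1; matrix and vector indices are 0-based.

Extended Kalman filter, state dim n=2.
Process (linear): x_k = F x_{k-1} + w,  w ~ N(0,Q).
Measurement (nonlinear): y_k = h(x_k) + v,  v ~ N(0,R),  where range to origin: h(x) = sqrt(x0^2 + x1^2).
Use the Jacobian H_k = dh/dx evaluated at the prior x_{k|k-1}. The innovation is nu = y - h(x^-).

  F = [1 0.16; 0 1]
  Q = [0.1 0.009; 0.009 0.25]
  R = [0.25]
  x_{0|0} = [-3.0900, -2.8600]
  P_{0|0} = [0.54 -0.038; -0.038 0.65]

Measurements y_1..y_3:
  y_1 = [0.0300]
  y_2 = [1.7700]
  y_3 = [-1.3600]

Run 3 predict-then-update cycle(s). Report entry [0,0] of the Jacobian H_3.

step 1: x^-=[-3.5476, -2.8600]  P^-=[0.6445 0.0750; 0.0750 0.9000]  H_jac=[-0.7785 -0.6276]  S=[1.0684]  K=[-0.5137; -0.5833]  nu=[-4.5269]  x^+=[-1.2223, -0.2193]  P^+=[0.3626 -0.2451; -0.2451 0.5364]
step 2: x^-=[-1.2574, -0.2193]  P^-=[0.3979 -0.1503; -0.1503 0.7864]  H_jac=[-0.9851 -0.1718]  S=[0.6085]  K=[-0.6017; 0.0213]  nu=[0.4936]  x^+=[-1.5544, -0.2088]  P^+=[0.1776 -0.1425; -0.1425 0.7862]
step 3: x^-=[-1.5878, -0.2088]  P^-=[0.2521 -0.0077; -0.0077 1.0362]  H_jac=[-0.9915 -0.1304]  S=[0.5134]  K=[-0.4848; -0.2482]  nu=[-2.9615]  x^+=[-0.1520, 0.5262]  P^+=[0.1314 -0.0695; -0.0695 1.0045]

H_jac[0,0] = -0.9915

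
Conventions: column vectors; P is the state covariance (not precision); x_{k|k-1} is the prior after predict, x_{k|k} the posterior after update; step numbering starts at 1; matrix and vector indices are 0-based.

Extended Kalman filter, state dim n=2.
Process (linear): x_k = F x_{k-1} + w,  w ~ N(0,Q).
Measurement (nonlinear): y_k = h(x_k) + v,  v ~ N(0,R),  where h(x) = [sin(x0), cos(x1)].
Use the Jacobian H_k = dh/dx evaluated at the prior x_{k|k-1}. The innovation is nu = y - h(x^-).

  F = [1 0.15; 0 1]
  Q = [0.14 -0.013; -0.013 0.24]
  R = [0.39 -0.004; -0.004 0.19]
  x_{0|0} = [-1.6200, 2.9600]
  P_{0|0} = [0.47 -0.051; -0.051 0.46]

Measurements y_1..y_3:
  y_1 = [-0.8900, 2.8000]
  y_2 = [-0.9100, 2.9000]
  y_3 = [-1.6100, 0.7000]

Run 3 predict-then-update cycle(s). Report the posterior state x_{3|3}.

x_post = [-1.5162, -1.0295]

step 1: x^-=[-1.1760, 2.9600]  P^-=[0.6050 0.0050; 0.0050 0.7000]  H_jac=[0.3846 0.0000; 0.0000 -0.1806]  S=[0.4795 -0.0043; -0.0043 0.2128]  K=[0.4854 0.0057; -0.0014 -0.5940]  nu=[0.0331, 3.7836]  x^+=[-1.1385, 0.7125]  P^+=[0.4921 0.0048; 0.0048 0.6249]
step 2: x^-=[-1.0316, 0.7125]  P^-=[0.6476 0.0855; 0.0855 0.8649]  H_jac=[0.5134 0.0000; 0.0000 -0.6537]  S=[0.5607 -0.0327; -0.0327 0.5596]  K=[0.5892 -0.0655; 0.0194 -1.0092]  nu=[-0.0519, 2.1433]  x^+=[-1.2025, -1.4515]  P^+=[0.4480 0.0226; 0.0226 0.2934]
step 3: x^-=[-1.4202, -1.4515]  P^-=[0.6014 0.0536; 0.0536 0.5334]  H_jac=[0.1500 0.0000; 0.0000 0.9929]  S=[0.4035 0.0040; 0.0040 0.7159]  K=[0.2228 0.0732; 0.0126 0.7398]  nu=[-0.6213, 0.5810]  x^+=[-1.5162, -1.0295]  P^+=[0.5774 0.0131; 0.0131 0.1415]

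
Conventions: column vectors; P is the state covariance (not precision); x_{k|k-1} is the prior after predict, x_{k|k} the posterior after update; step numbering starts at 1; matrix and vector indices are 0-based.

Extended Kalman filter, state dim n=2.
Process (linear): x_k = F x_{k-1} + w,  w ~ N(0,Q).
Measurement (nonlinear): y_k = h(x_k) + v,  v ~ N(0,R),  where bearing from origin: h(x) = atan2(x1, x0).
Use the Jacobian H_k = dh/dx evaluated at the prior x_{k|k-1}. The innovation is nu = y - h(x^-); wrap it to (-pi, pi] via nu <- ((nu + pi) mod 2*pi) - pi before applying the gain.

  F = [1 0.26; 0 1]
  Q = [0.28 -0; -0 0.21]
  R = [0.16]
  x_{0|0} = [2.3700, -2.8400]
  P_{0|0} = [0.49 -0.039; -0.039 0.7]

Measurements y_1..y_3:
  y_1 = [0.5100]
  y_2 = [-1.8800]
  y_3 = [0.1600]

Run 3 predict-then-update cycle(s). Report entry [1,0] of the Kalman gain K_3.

step 1: x^-=[1.6316, -2.8400]  P^-=[0.7970 0.1430; 0.1430 0.9100]  H_jac=[0.2647 0.1521]  S=[0.2484]  K=[0.9369; 0.7095]  nu=[1.5593]  x^+=[3.0926, -1.7336]  P^+=[0.5790 -0.0221; -0.0221 0.7849]
step 2: x^-=[2.6418, -1.7336]  P^-=[0.9005 0.1819; 0.1819 0.9949]  H_jac=[0.1736 0.2646]  S=[0.2735]  K=[0.7477; 1.0780]  nu=[-1.2993]  x^+=[1.6704, -3.1342]  P^+=[0.7476 -0.0385; -0.0385 0.6771]
step 3: x^-=[0.8555, -3.1342]  P^-=[1.0534 0.1376; 0.1376 0.8871]  H_jac=[0.2969 0.0811]  S=[0.2653]  K=[1.2209; 0.4249]  nu=[1.4643]  x^+=[2.6433, -2.5119]  P^+=[0.6579 -0.0001; -0.0001 0.8392]

K[1,0] = 0.4249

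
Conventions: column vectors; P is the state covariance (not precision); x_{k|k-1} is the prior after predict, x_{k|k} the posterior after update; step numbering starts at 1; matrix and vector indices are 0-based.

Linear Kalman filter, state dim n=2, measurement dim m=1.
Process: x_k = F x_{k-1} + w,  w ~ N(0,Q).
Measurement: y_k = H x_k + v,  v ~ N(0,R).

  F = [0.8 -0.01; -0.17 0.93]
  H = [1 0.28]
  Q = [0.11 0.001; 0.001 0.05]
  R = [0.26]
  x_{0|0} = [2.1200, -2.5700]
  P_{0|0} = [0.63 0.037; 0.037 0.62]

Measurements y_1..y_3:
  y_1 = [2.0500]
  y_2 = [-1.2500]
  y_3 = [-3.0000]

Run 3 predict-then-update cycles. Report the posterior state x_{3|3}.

step 1: x^-=[1.7217, -2.7505]  P^-=[0.5127 -0.0629; -0.0629 0.5927]  S=[0.7839]  K=[0.6315; 0.1315]  nu=[1.0984]  x^+=[2.4154, -2.6060]  P^+=[0.2000 -0.1280; -0.1280 0.5792]
step 2: x^-=[1.9584, -2.8342]  P^-=[0.2401 -0.1270; -0.1270 0.5972]  S=[0.4758]  K=[0.4299; 0.0845]  nu=[-2.4148]  x^+=[0.9202, -3.0382]  P^+=[0.1522 -0.1443; -0.1443 0.5938]
step 3: x^-=[0.7666, -2.9820]  P^-=[0.2098 -0.1328; -0.1328 0.6136]  S=[0.4435]  K=[0.3891; 0.0879]  nu=[-2.9316]  x^+=[-0.3742, -3.2396]  P^+=[0.1426 -0.1480; -0.1480 0.6102]

x_post = [-0.3742, -3.2396]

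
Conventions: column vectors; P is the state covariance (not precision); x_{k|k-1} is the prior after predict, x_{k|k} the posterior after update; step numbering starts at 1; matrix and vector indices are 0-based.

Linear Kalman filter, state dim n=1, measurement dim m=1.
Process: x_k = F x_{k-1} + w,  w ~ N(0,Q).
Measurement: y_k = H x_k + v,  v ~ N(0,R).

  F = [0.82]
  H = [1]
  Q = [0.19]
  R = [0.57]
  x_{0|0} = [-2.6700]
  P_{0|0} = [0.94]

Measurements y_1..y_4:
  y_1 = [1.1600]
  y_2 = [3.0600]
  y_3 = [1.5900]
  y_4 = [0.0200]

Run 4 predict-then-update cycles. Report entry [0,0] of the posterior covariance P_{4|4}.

P_post[0,0] = 0.2115

step 1: x^-=[-2.1894]  P^-=[0.8221]  S=[1.3921]  K=[0.5905]  nu=[3.3494]  x^+=[-0.2115]  P^+=[0.3366]
step 2: x^-=[-0.1734]  P^-=[0.4163]  S=[0.9863]  K=[0.4221]  nu=[3.2334]  x^+=[1.1914]  P^+=[0.2406]
step 3: x^-=[0.9770]  P^-=[0.3518]  S=[0.9218]  K=[0.3816]  nu=[0.6130]  x^+=[1.2109]  P^+=[0.2175]
step 4: x^-=[0.9930]  P^-=[0.3363]  S=[0.9063]  K=[0.3710]  nu=[-0.9730]  x^+=[0.6319]  P^+=[0.2115]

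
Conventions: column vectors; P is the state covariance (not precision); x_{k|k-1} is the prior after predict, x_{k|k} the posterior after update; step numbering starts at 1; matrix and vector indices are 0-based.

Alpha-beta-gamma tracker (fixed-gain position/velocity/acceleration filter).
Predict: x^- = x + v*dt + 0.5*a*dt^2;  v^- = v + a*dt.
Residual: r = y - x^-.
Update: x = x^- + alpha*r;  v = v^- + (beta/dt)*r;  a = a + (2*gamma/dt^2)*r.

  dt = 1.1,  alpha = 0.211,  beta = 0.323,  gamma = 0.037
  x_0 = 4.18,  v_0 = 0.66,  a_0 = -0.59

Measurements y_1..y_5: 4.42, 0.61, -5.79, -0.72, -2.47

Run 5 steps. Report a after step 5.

a_post = -0.4069

step 1: x_pred=4.5490  r=-0.1290  x^+=4.5218  v^+=-0.0269  a^+=-0.5979
step 2: x_pred=4.1305  r=-3.5205  x^+=3.3877  v^+=-1.7183  a^+=-0.8132
step 3: x_pred=1.0055  r=-6.7955  x^+=-0.4283  v^+=-4.6083  a^+=-1.2288
step 4: x_pred=-6.2408  r=5.5208  x^+=-5.0759  v^+=-4.3388  a^+=-0.8912
step 5: x_pred=-10.3878  r=7.9178  x^+=-8.7171  v^+=-2.9941  a^+=-0.4069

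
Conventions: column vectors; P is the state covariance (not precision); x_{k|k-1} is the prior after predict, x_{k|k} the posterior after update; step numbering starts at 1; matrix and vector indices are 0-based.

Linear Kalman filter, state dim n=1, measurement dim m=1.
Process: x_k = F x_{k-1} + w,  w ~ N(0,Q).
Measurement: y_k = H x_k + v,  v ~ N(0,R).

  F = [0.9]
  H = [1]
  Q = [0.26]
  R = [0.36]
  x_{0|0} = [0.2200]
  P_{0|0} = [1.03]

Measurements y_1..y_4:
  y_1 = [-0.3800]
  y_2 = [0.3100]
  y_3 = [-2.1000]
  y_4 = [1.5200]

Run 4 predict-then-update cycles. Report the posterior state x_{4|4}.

x_post = [0.3573]

step 1: x^-=[0.1980]  P^-=[1.0943]  S=[1.4543]  K=[0.7525]  nu=[-0.5780]  x^+=[-0.2369]  P^+=[0.2709]
step 2: x^-=[-0.2132]  P^-=[0.4794]  S=[0.8394]  K=[0.5711]  nu=[0.5232]  x^+=[0.0856]  P^+=[0.2056]
step 3: x^-=[0.0770]  P^-=[0.4265]  S=[0.7865]  K=[0.5423]  nu=[-2.1770]  x^+=[-1.1036]  P^+=[0.1952]
step 4: x^-=[-0.9932]  P^-=[0.4181]  S=[0.7781]  K=[0.5374]  nu=[2.5132]  x^+=[0.3573]  P^+=[0.1934]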